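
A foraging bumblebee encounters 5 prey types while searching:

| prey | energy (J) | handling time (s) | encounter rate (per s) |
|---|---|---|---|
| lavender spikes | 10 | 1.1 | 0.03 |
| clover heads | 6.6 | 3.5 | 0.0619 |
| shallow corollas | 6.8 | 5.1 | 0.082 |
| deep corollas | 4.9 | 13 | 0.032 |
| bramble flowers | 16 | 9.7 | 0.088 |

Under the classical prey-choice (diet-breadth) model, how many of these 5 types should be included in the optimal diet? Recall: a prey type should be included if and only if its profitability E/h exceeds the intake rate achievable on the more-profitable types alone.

4

Profitabilities (E/h, J/s): lavender spikes 9.09, clover heads 1.89, bramble flowers 1.65, shallow corollas 1.33, deep corollas 0.377. Add prey in this order while the next type's profitability exceeds the intake rate on those already taken.
Rate on top 1: 0.2904. clover heads: 1.89 > 0.2904 → include.
Rate on top 2: 0.567. bramble flowers: 1.65 > 0.567 → include.
Rate on top 3: 1.006. shallow corollas: 1.33 > 1.006 → include.
Rate on top 4: 1.061. deep corollas: 0.377 < 1.061 → exclude; stop.
Optimal diet: lavender spikes, clover heads, bramble flowers, shallow corollas — 4 of 5 types.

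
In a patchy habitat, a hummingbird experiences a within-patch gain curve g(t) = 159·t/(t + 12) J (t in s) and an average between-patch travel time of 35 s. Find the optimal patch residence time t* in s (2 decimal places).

20.49 s

By the marginal value theorem, leave when the instantaneous gain rate g'(t) equals the habitat-wide average g(t)/(T + t).
g'(t) = 159·12/(t + 12)². Setting 159·12/(t+12)² = 159t/[(t+12)(35+t)] gives 12(35+t) = t(t+12), so t² = 12×35 = 420.
t* = √420 = 20.49 s.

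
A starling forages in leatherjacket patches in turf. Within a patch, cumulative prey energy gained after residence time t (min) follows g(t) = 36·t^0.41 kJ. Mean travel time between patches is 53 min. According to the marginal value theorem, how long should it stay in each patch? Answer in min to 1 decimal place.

Optimal t* satisfies g'(t*) = g(t*)/(T + t*).
g'(t) = 0.41·36·t^-0.59. Setting 0.41·36·t^-0.59 = 36·t^0.41/(53+t) gives 0.41(53+t) = t, so 0.59·t = 0.41×53.
t* = 0.41×53/0.59 = 36.83 min.

36.8 min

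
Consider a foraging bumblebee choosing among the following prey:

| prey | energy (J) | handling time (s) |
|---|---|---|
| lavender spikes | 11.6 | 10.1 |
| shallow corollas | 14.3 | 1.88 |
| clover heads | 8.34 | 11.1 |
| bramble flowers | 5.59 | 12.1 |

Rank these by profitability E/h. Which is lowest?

In descending order of E/h:
shallow corollas: 14.3/1.88 = 7.61 J/s
lavender spikes: 11.6/10.1 = 1.15 J/s
clover heads: 8.34/11.1 = 0.751 J/s
bramble flowers: 5.59/12.1 = 0.462 J/s

bramble flowers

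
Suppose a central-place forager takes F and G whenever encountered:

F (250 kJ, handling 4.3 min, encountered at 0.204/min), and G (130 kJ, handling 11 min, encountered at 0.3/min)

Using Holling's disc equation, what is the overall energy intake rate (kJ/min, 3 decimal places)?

R = (0.204×250 + 0.3×130) / (1 + 0.204×4.3 + 0.3×11) = 90/5.177 = 17.38 kJ/min.

17.384 kJ/min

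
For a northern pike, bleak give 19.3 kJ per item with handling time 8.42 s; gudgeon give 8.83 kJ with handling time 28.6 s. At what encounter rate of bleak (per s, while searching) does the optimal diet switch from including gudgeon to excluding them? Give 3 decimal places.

0.018 per s

At the threshold, the rate on bleak alone equals the profitability of gudgeon: λ·19.3/(1 + λ·8.42) = 8.83/28.6 = 0.3087.
Rearranging, λ(19.3 − 0.3087×8.42) = 0.3087, so λ = 0.3087/16.7 = 0.01849 per s.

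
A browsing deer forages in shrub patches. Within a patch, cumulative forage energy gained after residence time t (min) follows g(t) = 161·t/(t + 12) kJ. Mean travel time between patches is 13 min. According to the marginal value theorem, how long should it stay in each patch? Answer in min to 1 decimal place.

12.5 min

Optimal t* satisfies g'(t*) = g(t*)/(T + t*).
g'(t) = 161·12/(t + 12)². Setting 161·12/(t+12)² = 161t/[(t+12)(13+t)] gives 12(13+t) = t(t+12), so t² = 12×13 = 156.
t* = √156 = 12.49 min.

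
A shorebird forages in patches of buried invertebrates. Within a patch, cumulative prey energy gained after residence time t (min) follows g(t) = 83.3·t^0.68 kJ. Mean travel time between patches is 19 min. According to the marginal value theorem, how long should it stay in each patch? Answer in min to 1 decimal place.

40.4 min

By the marginal value theorem, leave when the instantaneous gain rate g'(t) equals the habitat-wide average g(t)/(T + t).
g'(t) = 0.68·83.3·t^-0.32. Setting 0.68·83.3·t^-0.32 = 83.3·t^0.68/(19+t) gives 0.68(19+t) = t, so 0.32·t = 0.68×19.
t* = 0.68×19/0.32 = 40.38 min.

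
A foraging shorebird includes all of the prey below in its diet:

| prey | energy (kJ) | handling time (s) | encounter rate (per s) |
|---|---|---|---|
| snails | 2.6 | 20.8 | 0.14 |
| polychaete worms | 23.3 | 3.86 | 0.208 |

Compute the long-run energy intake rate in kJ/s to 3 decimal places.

R = Σλ_iE_i / (1 + Σλ_ih_i)
Numerator: 0.14×2.6 + 0.208×23.3 = 5.21
Denominator: 1 + 0.14×20.8 + 0.208×3.86 = 4.715
R = 5.21/4.715 = 1.105 kJ/s

1.105 kJ/s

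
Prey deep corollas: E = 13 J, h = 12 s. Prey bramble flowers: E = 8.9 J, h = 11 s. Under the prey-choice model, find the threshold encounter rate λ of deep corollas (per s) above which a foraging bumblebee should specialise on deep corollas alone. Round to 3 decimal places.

At the threshold, the rate on deep corollas alone equals the profitability of bramble flowers: λ·13/(1 + λ·12) = 8.9/11 = 0.8091.
Rearranging, λ(13 − 0.8091×12) = 0.8091, so λ = 0.8091/3.291 = 0.2459 per s.

0.246 per s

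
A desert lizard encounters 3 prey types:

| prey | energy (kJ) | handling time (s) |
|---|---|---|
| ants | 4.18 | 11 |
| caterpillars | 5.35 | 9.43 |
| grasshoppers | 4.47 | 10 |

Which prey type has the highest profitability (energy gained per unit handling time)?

Profitability E/h (kJ/s): ants = 4.18/11 = 0.38, caterpillars = 5.35/9.43 = 0.567, grasshoppers = 4.47/10 = 0.447.
Ranked: caterpillars > grasshoppers > ants.

caterpillars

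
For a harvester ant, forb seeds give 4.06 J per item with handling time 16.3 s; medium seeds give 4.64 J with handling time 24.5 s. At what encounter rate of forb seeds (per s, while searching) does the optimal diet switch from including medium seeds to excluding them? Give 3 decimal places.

0.195 per s

At the threshold, the rate on forb seeds alone equals the profitability of medium seeds: λ·4.06/(1 + λ·16.3) = 4.64/24.5 = 0.1894.
Rearranging, λ(4.06 − 0.1894×16.3) = 0.1894, so λ = 0.1894/0.973 = 0.1946 per s.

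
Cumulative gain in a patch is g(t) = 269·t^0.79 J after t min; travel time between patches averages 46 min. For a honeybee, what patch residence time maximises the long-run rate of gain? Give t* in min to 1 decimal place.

By the marginal value theorem, leave when the instantaneous gain rate g'(t) equals the habitat-wide average g(t)/(T + t).
g'(t) = 0.79·269·t^-0.21. Setting 0.79·269·t^-0.21 = 269·t^0.79/(46+t) gives 0.79(46+t) = t, so 0.21·t = 0.79×46.
t* = 0.79×46/0.21 = 173 min.

173.0 min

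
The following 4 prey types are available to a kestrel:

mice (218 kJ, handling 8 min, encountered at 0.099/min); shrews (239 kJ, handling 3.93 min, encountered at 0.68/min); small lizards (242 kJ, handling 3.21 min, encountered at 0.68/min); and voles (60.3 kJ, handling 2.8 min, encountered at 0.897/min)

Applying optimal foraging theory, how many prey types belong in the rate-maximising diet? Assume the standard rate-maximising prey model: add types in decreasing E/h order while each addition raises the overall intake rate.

2

Rank by E/h (kJ/min): small lizards 75.4, shrews 60.8, mice 27.2, voles 21.5. Include each in turn until the next type's E/h falls below the running intake rate.
Rate on top 1: 51.7. shrews: 60.8 > 51.7 → include.
Rate on top 2: 55.86. mice: 27.2 < 55.86 → exclude; stop.
Optimal diet: small lizards, shrews — 2 of 4 types.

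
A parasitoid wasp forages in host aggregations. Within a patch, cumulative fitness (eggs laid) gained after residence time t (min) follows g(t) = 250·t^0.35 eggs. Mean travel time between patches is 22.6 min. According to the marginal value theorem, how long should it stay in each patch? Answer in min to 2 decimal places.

Optimal t* satisfies g'(t*) = g(t*)/(T + t*).
g'(t) = 0.35·250·t^-0.65. Setting 0.35·250·t^-0.65 = 250·t^0.35/(22.6+t) gives 0.35(22.6+t) = t, so 0.65·t = 0.35×22.6.
t* = 0.35×22.6/0.65 = 12.17 min.

12.17 min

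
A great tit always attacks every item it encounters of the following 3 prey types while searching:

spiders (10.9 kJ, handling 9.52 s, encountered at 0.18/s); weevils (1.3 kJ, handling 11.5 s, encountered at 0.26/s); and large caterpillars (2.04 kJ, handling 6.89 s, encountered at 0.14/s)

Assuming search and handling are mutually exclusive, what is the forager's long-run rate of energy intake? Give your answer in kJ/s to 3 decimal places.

0.388 kJ/s

R = Σλ_iE_i / (1 + Σλ_ih_i)
Numerator: 0.18×10.9 + 0.26×1.3 + 0.14×2.04 = 2.586
Denominator: 1 + 0.18×9.52 + 0.26×11.5 + 0.14×6.89 = 6.668
R = 2.586/6.668 = 0.3878 kJ/s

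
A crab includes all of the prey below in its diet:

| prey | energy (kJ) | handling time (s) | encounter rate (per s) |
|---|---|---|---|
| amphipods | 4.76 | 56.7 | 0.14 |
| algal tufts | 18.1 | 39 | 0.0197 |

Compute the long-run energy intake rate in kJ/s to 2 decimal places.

0.11 kJ/s

Energy encountered per unit search time: 0.14×4.76 + 0.0197×18.1 = 1.023 kJ/s.
Handling time per unit search time: 0.14×56.7 + 0.0197×39 = 8.706.
Rate = 1.023/(1 + 8.706) = 0.1054 kJ/s.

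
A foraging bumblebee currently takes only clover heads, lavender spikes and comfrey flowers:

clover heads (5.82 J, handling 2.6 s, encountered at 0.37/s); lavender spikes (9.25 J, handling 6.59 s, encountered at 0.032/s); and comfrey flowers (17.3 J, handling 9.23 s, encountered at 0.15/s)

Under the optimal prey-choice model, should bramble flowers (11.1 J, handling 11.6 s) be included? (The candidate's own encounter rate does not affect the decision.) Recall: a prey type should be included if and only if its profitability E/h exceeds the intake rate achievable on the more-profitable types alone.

Current rate: (0.37×5.82 + 0.032×9.25 + 0.15×17.3)/(1 + 0.37×2.6 + 0.032×6.59 + 0.15×9.23) = 1.418 J/s.
Profitability of bramble flowers: 11.1/11.6 = 0.9569 J/s.
Since 0.9569 < R, time spent handling bramble flowers is better spent searching.

No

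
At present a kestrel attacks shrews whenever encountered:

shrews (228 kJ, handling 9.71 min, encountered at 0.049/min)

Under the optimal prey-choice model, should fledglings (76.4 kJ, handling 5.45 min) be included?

Intake rate on the current diet: R = (0.049×228) / (1 + 0.049×9.71) = 11.17/1.476 = 7.57 kJ/min.
Profitability of fledglings: 76.4/5.45 = 14.02 kJ/min.
14.02 > 7.57, so adding fledglings raises the average — include it.

Yes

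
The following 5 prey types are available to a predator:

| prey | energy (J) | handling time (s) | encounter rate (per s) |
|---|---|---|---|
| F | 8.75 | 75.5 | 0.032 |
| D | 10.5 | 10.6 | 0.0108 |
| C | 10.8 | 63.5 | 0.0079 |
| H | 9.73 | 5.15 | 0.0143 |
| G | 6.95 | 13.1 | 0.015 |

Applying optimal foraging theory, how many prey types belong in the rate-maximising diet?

Profitabilities (E/h, J/s): H 1.89, D 0.991, G 0.531, C 0.17, F 0.116. Add prey in this order while the next type's profitability exceeds the intake rate on those already taken.
Rate on top 1: 0.1296. D: 0.991 > 0.1296 → include.
Rate on top 2: 0.2126. G: 0.531 > 0.2126 → include.
Rate on top 3: 0.2577. C: 0.17 < 0.2577 → exclude; stop.
Optimal diet: H, D, G — 3 of 5 types.

3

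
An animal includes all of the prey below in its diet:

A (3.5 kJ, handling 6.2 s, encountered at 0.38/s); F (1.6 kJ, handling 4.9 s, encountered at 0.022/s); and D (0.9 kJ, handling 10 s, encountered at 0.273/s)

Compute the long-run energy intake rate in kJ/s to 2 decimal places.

R = (0.38×3.5 + 0.022×1.6 + 0.273×0.9) / (1 + 0.38×6.2 + 0.022×4.9 + 0.273×10) = 1.611/6.194 = 0.2601 kJ/s.

0.26 kJ/s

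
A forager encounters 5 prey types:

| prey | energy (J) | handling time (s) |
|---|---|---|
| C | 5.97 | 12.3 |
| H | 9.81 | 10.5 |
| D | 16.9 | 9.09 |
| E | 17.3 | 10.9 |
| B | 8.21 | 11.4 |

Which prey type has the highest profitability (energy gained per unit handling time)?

D

Profitability E/h (J/s): C = 5.97/12.3 = 0.485, H = 9.81/10.5 = 0.934, D = 16.9/9.09 = 1.86, E = 17.3/10.9 = 1.59, B = 8.21/11.4 = 0.72.
Ranked: D > E > H > B > C.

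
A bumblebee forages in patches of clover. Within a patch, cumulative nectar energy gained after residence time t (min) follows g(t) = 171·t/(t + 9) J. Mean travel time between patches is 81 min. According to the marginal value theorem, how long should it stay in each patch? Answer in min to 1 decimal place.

Maximise g(t)/(T+t): set derivative to zero → g'(t)(T+t) = g(t).
g'(t) = 171·9/(t + 9)². Setting 171·9/(t+9)² = 171t/[(t+9)(81+t)] gives 9(81+t) = t(t+9), so t² = 9×81 = 729.
t* = √729 = 27 min.

27.0 min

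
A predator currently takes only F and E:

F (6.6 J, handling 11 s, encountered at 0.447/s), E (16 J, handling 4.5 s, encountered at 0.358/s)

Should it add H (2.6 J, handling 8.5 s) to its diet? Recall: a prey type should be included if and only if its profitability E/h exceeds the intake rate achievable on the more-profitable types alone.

Current rate: (0.447×6.6 + 0.358×16)/(1 + 0.447×11 + 0.358×4.5) = 1.153 J/s.
Profitability of H: 2.6/8.5 = 0.3059 J/s.
0.3059 < 1.153, so adding H would lower the average — exclude it.

No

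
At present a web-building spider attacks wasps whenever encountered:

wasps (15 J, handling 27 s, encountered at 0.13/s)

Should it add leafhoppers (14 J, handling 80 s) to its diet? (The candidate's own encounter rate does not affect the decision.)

No

On wasps alone, R = ΣλE/(1+Σλh) = 1.95/4.51 = 0.4324 J/s.
Profitability of leafhoppers: 14/80 = 0.175 J/s.
Since 0.175 < R, time spent handling leafhoppers is better spent searching.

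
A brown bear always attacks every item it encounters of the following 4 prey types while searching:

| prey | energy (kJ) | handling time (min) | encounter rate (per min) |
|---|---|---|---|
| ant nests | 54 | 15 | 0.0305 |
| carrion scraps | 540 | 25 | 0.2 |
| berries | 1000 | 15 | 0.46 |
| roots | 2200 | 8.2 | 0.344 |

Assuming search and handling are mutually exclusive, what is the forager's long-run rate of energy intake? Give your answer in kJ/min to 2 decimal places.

R = (0.0305×54 + 0.2×540 + 0.46×1000 + 0.344×2200) / (1 + 0.0305×15 + 0.2×25 + 0.46×15 + 0.344×8.2) = 1326/16.18 = 81.99 kJ/min.

81.99 kJ/min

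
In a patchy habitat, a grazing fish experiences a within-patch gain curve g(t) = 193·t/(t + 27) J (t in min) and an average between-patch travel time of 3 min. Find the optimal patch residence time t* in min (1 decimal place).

9.0 min

Maximise g(t)/(T+t): set derivative to zero → g'(t)(T+t) = g(t).
g'(t) = 193·27/(t + 27)². Setting 193·27/(t+27)² = 193t/[(t+27)(3+t)] gives 27(3+t) = t(t+27), so t² = 27×3 = 81.
t* = √81 = 9 min.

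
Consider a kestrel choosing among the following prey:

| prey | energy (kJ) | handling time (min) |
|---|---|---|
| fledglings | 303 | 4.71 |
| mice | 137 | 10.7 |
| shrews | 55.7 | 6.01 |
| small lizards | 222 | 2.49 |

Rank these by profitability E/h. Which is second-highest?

In descending order of E/h:
small lizards: 222/2.49 = 89.2 kJ/min
fledglings: 303/4.71 = 64.3 kJ/min
mice: 137/10.7 = 12.8 kJ/min
shrews: 55.7/6.01 = 9.27 kJ/min

fledglings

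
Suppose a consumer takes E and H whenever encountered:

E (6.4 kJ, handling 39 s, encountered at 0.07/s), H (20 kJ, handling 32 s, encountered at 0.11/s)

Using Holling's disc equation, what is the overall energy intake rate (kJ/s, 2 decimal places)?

R = Σλ_iE_i / (1 + Σλ_ih_i)
Numerator: 0.07×6.4 + 0.11×20 = 2.648
Denominator: 1 + 0.07×39 + 0.11×32 = 7.25
R = 2.648/7.25 = 0.3652 kJ/s

0.37 kJ/s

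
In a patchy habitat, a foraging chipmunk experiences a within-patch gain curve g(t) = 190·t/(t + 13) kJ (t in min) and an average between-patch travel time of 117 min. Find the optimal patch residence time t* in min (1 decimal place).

39.0 min

Optimal t* satisfies g'(t*) = g(t*)/(T + t*).
g'(t) = 190·13/(t + 13)². Setting 190·13/(t+13)² = 190t/[(t+13)(117+t)] gives 13(117+t) = t(t+13), so t² = 13×117 = 1521.
t* = √1521 = 39 min.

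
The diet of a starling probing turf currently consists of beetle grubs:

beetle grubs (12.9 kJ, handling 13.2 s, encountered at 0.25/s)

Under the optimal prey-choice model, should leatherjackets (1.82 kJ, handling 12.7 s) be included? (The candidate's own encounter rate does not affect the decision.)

No

Current rate: (0.25×12.9)/(1 + 0.25×13.2) = 0.75 kJ/s.
leatherjackets: E/h = 1.82/12.7 = 0.1433 kJ/s.
0.1433 < 0.75, so adding leatherjackets would lower the average — exclude it.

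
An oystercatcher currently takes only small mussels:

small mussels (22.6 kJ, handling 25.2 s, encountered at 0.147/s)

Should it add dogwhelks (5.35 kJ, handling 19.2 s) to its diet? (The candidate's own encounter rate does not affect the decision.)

On small mussels alone, R = ΣλE/(1+Σλh) = 3.322/4.704 = 0.7062 kJ/s.
Profitability of dogwhelks: 5.35/19.2 = 0.2786 kJ/s.
Since 0.2786 < R, time spent handling dogwhelks is better spent searching.

No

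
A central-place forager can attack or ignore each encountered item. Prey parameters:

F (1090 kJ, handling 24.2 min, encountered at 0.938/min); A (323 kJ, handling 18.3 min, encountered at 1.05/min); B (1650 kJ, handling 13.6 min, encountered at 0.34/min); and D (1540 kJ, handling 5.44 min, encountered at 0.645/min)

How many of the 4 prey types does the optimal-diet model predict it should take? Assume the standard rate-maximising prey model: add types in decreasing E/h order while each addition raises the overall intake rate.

1

Rank by E/h (kJ/min): D 283, B 121, F 45, A 17.7. Include each in turn until the next type's E/h falls below the running intake rate.
Rate on top 1: 220.3. B: 121 < 220.3 → exclude; stop.
Optimal diet: D — 1 of 4 types.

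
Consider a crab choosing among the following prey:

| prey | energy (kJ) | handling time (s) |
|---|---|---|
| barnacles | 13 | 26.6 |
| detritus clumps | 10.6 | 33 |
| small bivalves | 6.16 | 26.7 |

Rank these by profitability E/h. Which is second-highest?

Profitability E/h (kJ/s): barnacles = 13/26.6 = 0.489, detritus clumps = 10.6/33 = 0.321, small bivalves = 6.16/26.7 = 0.231.
Ranked: barnacles > detritus clumps > small bivalves.

detritus clumps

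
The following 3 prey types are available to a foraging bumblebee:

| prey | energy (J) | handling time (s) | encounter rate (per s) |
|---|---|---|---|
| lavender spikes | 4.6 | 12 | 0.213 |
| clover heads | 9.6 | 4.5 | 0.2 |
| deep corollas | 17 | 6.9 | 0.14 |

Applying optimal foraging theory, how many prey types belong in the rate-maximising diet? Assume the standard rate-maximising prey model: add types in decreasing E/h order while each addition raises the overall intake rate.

Profitabilities (E/h, J/s): deep corollas 2.46, clover heads 2.13, lavender spikes 0.383. Add prey in this order while the next type's profitability exceeds the intake rate on those already taken.
Rate on top 1: 1.211. clover heads: 2.13 > 1.211 → include.
Rate on top 2: 1.5. lavender spikes: 0.383 < 1.5 → exclude; stop.
Optimal diet: deep corollas, clover heads — 2 of 3 types.

2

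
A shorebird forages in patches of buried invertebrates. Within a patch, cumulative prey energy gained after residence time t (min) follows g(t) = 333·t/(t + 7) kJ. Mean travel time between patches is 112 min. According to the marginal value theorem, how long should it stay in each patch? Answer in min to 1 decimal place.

By the marginal value theorem, leave when the instantaneous gain rate g'(t) equals the habitat-wide average g(t)/(T + t).
g'(t) = 333·7/(t + 7)². Setting 333·7/(t+7)² = 333t/[(t+7)(112+t)] gives 7(112+t) = t(t+7), so t² = 7×112 = 784.
t* = √784 = 28 min.

28.0 min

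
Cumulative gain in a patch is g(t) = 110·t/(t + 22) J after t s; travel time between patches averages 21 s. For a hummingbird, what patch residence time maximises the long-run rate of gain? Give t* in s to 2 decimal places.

Maximise g(t)/(T+t): set derivative to zero → g'(t)(T+t) = g(t).
g'(t) = 110·22/(t + 22)². Setting 110·22/(t+22)² = 110t/[(t+22)(21+t)] gives 22(21+t) = t(t+22), so t² = 22×21 = 462.
t* = √462 = 21.49 s.

21.49 s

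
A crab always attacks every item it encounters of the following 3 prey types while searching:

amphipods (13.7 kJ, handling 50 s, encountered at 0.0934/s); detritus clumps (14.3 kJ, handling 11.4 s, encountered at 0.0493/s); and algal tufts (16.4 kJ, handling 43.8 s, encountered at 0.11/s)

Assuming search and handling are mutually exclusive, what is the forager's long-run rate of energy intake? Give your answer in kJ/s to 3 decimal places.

0.343 kJ/s

Energy encountered per unit search time: 0.0934×13.7 + 0.0493×14.3 + 0.11×16.4 = 3.789 kJ/s.
Handling time per unit search time: 0.0934×50 + 0.0493×11.4 + 0.11×43.8 = 10.05.
Rate = 3.789/(1 + 10.05) = 0.3429 kJ/s.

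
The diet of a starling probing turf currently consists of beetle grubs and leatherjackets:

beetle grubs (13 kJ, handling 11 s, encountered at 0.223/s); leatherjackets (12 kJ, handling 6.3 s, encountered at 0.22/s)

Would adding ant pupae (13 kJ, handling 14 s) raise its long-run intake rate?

No

Current rate: (0.223×13 + 0.22×12)/(1 + 0.223×11 + 0.22×6.3) = 1.145 kJ/s.
Profitability of ant pupae: 13/14 = 0.9286 kJ/s.
Since 0.9286 < R, time spent handling ant pupae is better spent searching.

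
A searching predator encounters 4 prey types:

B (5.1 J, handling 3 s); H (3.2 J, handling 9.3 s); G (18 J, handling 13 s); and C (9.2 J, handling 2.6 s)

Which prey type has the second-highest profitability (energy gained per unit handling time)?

B

Profitability E/h (J/s): B = 5.1/3 = 1.7, H = 3.2/9.3 = 0.344, G = 18/13 = 1.38, C = 9.2/2.6 = 3.54.
Ranked: C > B > G > H.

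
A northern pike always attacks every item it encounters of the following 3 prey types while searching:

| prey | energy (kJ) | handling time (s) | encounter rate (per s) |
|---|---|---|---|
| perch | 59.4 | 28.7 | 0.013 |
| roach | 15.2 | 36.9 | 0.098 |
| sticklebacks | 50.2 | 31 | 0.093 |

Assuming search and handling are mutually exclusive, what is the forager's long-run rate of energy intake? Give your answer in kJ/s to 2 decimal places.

R = (0.013×59.4 + 0.098×15.2 + 0.093×50.2) / (1 + 0.013×28.7 + 0.098×36.9 + 0.093×31) = 6.93/7.872 = 0.8804 kJ/s.

0.88 kJ/s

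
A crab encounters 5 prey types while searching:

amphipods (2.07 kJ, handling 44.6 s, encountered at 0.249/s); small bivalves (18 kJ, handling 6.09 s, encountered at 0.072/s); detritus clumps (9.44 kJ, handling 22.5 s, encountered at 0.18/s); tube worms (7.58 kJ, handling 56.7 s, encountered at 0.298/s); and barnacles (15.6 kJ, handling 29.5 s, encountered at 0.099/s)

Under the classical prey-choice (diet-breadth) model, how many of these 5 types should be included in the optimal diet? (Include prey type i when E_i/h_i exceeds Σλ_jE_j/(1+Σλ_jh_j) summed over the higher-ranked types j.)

1

Profitabilities (E/h, kJ/s): small bivalves 2.96, barnacles 0.529, detritus clumps 0.42, tube worms 0.134, amphipods 0.0464. Add prey in this order while the next type's profitability exceeds the intake rate on those already taken.
Rate on top 1: 0.901. barnacles: 0.529 < 0.901 → exclude; stop.
Optimal diet: small bivalves — 1 of 5 types.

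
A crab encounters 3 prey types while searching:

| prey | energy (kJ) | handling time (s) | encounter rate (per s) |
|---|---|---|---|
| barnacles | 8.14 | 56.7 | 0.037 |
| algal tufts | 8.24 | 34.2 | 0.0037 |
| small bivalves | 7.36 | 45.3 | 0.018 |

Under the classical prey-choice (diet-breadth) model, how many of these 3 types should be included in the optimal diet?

Profitabilities (E/h, kJ/s): algal tufts 0.241, small bivalves 0.162, barnacles 0.144. Add prey in this order while the next type's profitability exceeds the intake rate on those already taken.
Rate on top 1: 0.02706. small bivalves: 0.162 > 0.02706 → include.
Rate on top 2: 0.08392. barnacles: 0.144 > 0.08392 → include.
Optimal diet: algal tufts, small bivalves, barnacles — 3 of 3 types.

3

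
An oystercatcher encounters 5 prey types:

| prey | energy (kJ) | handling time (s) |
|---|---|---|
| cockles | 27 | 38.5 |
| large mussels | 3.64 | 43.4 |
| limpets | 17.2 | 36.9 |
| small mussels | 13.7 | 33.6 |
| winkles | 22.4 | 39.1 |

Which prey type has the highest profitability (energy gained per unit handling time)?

In descending order of E/h:
cockles: 27/38.5 = 0.701 kJ/s
winkles: 22.4/39.1 = 0.573 kJ/s
limpets: 17.2/36.9 = 0.466 kJ/s
small mussels: 13.7/33.6 = 0.408 kJ/s
large mussels: 3.64/43.4 = 0.0839 kJ/s

cockles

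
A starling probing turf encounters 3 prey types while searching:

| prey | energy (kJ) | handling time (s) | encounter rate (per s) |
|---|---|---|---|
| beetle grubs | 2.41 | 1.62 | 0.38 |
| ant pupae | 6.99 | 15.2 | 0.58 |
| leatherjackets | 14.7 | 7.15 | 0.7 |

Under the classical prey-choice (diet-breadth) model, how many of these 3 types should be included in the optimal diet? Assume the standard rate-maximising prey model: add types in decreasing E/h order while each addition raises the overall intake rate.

1

Rank by E/h (kJ/s): leatherjackets 2.06, beetle grubs 1.49, ant pupae 0.46. Include each in turn until the next type's E/h falls below the running intake rate.
Rate on top 1: 1.714. beetle grubs: 1.49 < 1.714 → exclude; stop.
Optimal diet: leatherjackets — 1 of 3 types.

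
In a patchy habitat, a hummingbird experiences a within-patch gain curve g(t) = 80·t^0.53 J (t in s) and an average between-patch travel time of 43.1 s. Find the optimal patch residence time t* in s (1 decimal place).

48.6 s

Maximise g(t)/(T+t): set derivative to zero → g'(t)(T+t) = g(t).
g'(t) = 0.53·80·t^-0.47. Setting 0.53·80·t^-0.47 = 80·t^0.53/(43.1+t) gives 0.53(43.1+t) = t, so 0.47·t = 0.53×43.1.
t* = 0.53×43.1/0.47 = 48.6 s.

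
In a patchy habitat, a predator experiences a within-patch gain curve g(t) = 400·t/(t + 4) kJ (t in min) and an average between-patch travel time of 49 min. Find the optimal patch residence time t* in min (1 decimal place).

By the marginal value theorem, leave when the instantaneous gain rate g'(t) equals the habitat-wide average g(t)/(T + t).
g'(t) = 400·4/(t + 4)². Setting 400·4/(t+4)² = 400t/[(t+4)(49+t)] gives 4(49+t) = t(t+4), so t² = 4×49 = 196.
t* = √196 = 14 min.

14.0 min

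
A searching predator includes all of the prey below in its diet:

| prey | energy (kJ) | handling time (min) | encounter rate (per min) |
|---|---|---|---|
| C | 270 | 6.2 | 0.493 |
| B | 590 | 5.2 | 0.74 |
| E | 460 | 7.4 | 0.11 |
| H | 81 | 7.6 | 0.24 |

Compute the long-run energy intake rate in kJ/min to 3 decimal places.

60.682 kJ/min

Energy encountered per unit search time: 0.493×270 + 0.74×590 + 0.11×460 + 0.24×81 = 639.8 kJ/min.
Handling time per unit search time: 0.493×6.2 + 0.74×5.2 + 0.11×7.4 + 0.24×7.6 = 9.543.
Rate = 639.8/(1 + 9.543) = 60.68 kJ/min.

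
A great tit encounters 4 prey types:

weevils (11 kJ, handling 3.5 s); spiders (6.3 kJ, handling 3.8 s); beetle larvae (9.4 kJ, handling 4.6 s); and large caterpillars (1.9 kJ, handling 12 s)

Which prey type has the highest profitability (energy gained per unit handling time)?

In descending order of E/h:
weevils: 11/3.5 = 3.14 kJ/s
beetle larvae: 9.4/4.6 = 2.04 kJ/s
spiders: 6.3/3.8 = 1.66 kJ/s
large caterpillars: 1.9/12 = 0.158 kJ/s

weevils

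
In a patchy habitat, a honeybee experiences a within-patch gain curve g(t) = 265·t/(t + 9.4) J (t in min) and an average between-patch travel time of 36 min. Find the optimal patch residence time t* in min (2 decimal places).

Maximise g(t)/(T+t): set derivative to zero → g'(t)(T+t) = g(t).
g'(t) = 265·9.4/(t + 9.4)². Setting 265·9.4/(t+9.4)² = 265t/[(t+9.4)(36+t)] gives 9.4(36+t) = t(t+9.4), so t² = 9.4×36 = 338.4.
t* = √338.4 = 18.4 min.

18.40 min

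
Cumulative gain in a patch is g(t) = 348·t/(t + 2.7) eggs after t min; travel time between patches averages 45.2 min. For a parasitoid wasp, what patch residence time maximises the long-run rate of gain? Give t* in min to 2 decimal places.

By the marginal value theorem, leave when the instantaneous gain rate g'(t) equals the habitat-wide average g(t)/(T + t).
g'(t) = 348·2.7/(t + 2.7)². Setting 348·2.7/(t+2.7)² = 348t/[(t+2.7)(45.2+t)] gives 2.7(45.2+t) = t(t+2.7), so t² = 2.7×45.2 = 122.
t* = √122 = 11.05 min.

11.05 min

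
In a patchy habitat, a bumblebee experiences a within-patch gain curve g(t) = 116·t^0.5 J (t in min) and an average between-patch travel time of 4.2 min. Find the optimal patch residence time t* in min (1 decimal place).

Optimal t* satisfies g'(t*) = g(t*)/(T + t*).
g'(t) = 0.5·116·t^-0.5. Setting 0.5·116·t^-0.5 = 116·t^0.5/(4.2+t) gives 0.5(4.2+t) = t, so 0.50·t = 0.5×4.2.
t* = 0.5×4.2/0.50 = 4.2 min.

4.2 min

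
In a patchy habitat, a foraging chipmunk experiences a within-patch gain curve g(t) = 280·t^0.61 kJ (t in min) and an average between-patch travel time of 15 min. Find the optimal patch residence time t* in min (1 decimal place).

Maximise g(t)/(T+t): set derivative to zero → g'(t)(T+t) = g(t).
g'(t) = 0.61·280·t^-0.39. Setting 0.61·280·t^-0.39 = 280·t^0.61/(15+t) gives 0.61(15+t) = t, so 0.39·t = 0.61×15.
t* = 0.61×15/0.39 = 23.46 min.

23.5 min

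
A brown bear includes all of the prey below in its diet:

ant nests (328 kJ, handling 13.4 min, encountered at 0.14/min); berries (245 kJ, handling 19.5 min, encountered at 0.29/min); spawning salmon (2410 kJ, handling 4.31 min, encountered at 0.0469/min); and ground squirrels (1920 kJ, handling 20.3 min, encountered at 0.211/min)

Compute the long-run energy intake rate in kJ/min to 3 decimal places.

R = (0.14×328 + 0.29×245 + 0.0469×2410 + 0.211×1920) / (1 + 0.14×13.4 + 0.29×19.5 + 0.0469×4.31 + 0.211×20.3) = 635.1/13.02 = 48.79 kJ/min.

48.794 kJ/min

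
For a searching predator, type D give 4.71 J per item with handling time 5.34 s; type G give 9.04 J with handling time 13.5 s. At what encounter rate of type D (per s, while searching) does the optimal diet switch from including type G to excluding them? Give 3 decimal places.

0.590 per s

Drop type G once their profitability E₂/h₂ falls below the rate achievable on type D alone: E₂/h₂ = λE₁/(1 + λh₁).
Solve for λ: λE₁h₂ = E₂(1 + λh₁) → λ(E₁h₂ − E₂h₁) = E₂ → λ = E₂/(E₁h₂ − E₂h₁).
λ = 9.04/(4.71×13.5 − 9.04×5.34) = 9.04/15.31 = 0.5904 per s.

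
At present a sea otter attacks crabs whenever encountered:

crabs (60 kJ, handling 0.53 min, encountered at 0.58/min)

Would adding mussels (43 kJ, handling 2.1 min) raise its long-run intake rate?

No

Current rate: (0.58×60)/(1 + 0.58×0.53) = 26.62 kJ/min.
Profitability of mussels: 43/2.1 = 20.48 kJ/min.
Since 20.48 < R, time spent handling mussels is better spent searching.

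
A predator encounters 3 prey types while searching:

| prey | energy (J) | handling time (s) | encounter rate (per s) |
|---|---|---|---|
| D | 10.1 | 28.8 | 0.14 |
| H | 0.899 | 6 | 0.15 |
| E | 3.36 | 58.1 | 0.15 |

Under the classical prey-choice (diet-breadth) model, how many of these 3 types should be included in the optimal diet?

1

E/h in descending order: D 0.351, H 0.15, E 0.0578 J/s. The optimal diet is the largest prefix of this list for which every included type satisfies E_i/h_i > R on the types above it.
Rate on top 1: 0.281. H: 0.15 < 0.281 → exclude; stop.
Optimal diet: D — 1 of 3 types.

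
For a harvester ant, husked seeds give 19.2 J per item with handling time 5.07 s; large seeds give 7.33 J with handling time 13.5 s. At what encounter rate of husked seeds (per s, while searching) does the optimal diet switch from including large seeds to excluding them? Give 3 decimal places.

Drop large seeds once their profitability E₂/h₂ falls below the rate achievable on husked seeds alone: E₂/h₂ = λE₁/(1 + λh₁).
Solve for λ: λE₁h₂ = E₂(1 + λh₁) → λ(E₁h₂ − E₂h₁) = E₂ → λ = E₂/(E₁h₂ − E₂h₁).
λ = 7.33/(19.2×13.5 − 7.33×5.07) = 7.33/222 = 0.03301 per s.

0.033 per s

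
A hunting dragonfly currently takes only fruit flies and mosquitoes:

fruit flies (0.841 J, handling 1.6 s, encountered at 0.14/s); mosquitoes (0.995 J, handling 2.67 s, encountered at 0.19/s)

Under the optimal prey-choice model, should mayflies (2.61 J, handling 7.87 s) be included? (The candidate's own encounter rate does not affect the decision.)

Yes

Intake rate on the current diet: R = (0.14×0.841 + 0.19×0.995) / (1 + 0.14×1.6 + 0.19×2.67) = 0.3068/1.731 = 0.1772 J/s.
Profitability of mayflies: 2.61/7.87 = 0.3316 J/s.
0.3316 > 0.1772, so adding mayflies raises the average — include it.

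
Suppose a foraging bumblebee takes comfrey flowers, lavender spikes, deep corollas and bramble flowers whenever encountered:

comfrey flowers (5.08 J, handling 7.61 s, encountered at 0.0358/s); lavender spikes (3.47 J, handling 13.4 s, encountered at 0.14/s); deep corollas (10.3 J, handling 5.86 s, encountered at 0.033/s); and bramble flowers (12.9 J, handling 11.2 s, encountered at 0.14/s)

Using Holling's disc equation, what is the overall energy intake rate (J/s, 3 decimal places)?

0.573 J/s

R = Σλ_iE_i / (1 + Σλ_ih_i)
Numerator: 0.0358×5.08 + 0.14×3.47 + 0.033×10.3 + 0.14×12.9 = 2.814
Denominator: 1 + 0.0358×7.61 + 0.14×13.4 + 0.033×5.86 + 0.14×11.2 = 4.91
R = 2.814/4.91 = 0.573 J/s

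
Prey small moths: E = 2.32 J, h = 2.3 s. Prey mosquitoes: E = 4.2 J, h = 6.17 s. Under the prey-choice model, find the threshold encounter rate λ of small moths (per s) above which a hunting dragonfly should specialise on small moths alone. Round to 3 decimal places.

Drop mosquitoes once their profitability E₂/h₂ falls below the rate achievable on small moths alone: E₂/h₂ = λE₁/(1 + λh₁).
Solve for λ: λE₁h₂ = E₂(1 + λh₁) → λ(E₁h₂ − E₂h₁) = E₂ → λ = E₂/(E₁h₂ − E₂h₁).
λ = 4.2/(2.32×6.17 − 4.2×2.3) = 4.2/4.654 = 0.9024 per s.

0.902 per s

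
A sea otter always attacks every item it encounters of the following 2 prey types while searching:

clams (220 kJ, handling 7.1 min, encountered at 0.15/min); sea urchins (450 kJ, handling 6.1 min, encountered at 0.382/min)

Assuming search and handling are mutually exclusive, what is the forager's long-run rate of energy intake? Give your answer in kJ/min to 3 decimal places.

Energy encountered per unit search time: 0.15×220 + 0.382×450 = 204.9 kJ/min.
Handling time per unit search time: 0.15×7.1 + 0.382×6.1 = 3.395.
Rate = 204.9/(1 + 3.395) = 46.62 kJ/min.

46.619 kJ/min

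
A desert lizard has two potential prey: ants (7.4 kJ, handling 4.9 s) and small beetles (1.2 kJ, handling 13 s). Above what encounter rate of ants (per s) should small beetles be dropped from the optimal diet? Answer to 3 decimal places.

At the threshold, the rate on ants alone equals the profitability of small beetles: λ·7.4/(1 + λ·4.9) = 1.2/13 = 0.09231.
Rearranging, λ(7.4 − 0.09231×4.9) = 0.09231, so λ = 0.09231/6.948 = 0.01329 per s.

0.013 per s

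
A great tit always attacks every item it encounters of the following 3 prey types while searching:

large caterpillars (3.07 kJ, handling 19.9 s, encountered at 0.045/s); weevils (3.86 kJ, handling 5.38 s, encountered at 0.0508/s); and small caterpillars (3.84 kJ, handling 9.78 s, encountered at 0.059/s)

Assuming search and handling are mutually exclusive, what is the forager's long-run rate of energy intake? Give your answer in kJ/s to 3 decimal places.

R = (0.045×3.07 + 0.0508×3.86 + 0.059×3.84) / (1 + 0.045×19.9 + 0.0508×5.38 + 0.059×9.78) = 0.5608/2.746 = 0.2042 kJ/s.

0.204 kJ/s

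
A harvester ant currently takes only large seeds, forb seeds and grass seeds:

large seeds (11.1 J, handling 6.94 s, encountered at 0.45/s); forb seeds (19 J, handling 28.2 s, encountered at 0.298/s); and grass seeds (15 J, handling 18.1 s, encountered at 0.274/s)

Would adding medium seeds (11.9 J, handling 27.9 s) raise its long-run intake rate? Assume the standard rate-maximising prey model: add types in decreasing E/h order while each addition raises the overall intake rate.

No

Current rate: (0.45×11.1 + 0.298×19 + 0.274×15)/(1 + 0.45×6.94 + 0.298×28.2 + 0.274×18.1) = 0.8445 J/s.
Profitability of medium seeds: 11.9/27.9 = 0.4265 J/s.
Since 0.4265 < R, time spent handling medium seeds is better spent searching.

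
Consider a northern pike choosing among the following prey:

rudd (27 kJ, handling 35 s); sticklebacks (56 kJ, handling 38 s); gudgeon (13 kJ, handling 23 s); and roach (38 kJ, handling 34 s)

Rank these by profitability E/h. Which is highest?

sticklebacks

Profitability E/h (kJ/s): rudd = 27/35 = 0.771, sticklebacks = 56/38 = 1.47, gudgeon = 13/23 = 0.565, roach = 38/34 = 1.12.
Ranked: sticklebacks > roach > rudd > gudgeon.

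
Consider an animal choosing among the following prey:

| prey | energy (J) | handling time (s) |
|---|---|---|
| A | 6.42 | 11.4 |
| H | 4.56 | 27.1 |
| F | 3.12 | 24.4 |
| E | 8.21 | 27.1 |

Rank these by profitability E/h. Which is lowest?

In descending order of E/h:
A: 6.42/11.4 = 0.563 J/s
E: 8.21/27.1 = 0.303 J/s
H: 4.56/27.1 = 0.168 J/s
F: 3.12/24.4 = 0.128 J/s

F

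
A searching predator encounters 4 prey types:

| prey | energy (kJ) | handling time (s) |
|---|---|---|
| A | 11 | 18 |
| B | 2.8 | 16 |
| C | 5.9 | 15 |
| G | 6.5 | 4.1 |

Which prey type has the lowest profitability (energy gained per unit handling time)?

In descending order of E/h:
G: 6.5/4.1 = 1.59 kJ/s
A: 11/18 = 0.611 kJ/s
C: 5.9/15 = 0.393 kJ/s
B: 2.8/16 = 0.175 kJ/s

B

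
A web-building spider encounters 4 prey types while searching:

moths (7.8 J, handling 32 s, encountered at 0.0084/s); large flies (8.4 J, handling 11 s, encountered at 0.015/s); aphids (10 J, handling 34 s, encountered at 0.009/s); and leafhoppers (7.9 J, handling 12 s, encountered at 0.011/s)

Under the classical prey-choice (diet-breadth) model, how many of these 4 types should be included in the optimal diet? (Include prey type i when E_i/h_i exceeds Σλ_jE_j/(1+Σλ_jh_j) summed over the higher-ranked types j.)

4

Profitabilities (E/h, J/s): large flies 0.764, leafhoppers 0.658, aphids 0.294, moths 0.244. Add prey in this order while the next type's profitability exceeds the intake rate on those already taken.
Rate on top 1: 0.1082. leafhoppers: 0.658 > 0.1082 → include.
Rate on top 2: 0.1641. aphids: 0.294 > 0.1641 → include.
Rate on top 3: 0.189. moths: 0.244 > 0.189 → include.
Optimal diet: large flies, leafhoppers, aphids, moths — 4 of 4 types.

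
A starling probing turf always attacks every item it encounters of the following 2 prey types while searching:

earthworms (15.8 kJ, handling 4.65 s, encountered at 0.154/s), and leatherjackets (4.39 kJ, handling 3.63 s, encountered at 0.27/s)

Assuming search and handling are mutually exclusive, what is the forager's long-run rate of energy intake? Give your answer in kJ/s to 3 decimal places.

R = Σλ_iE_i / (1 + Σλ_ih_i)
Numerator: 0.154×15.8 + 0.27×4.39 = 3.619
Denominator: 1 + 0.154×4.65 + 0.27×3.63 = 2.696
R = 3.619/2.696 = 1.342 kJ/s

1.342 kJ/s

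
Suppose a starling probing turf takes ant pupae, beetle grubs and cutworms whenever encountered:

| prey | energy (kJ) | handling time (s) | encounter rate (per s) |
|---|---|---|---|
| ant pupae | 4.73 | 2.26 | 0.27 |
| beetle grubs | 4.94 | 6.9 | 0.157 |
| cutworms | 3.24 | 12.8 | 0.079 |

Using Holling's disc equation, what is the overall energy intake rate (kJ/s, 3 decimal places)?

0.623 kJ/s

R = (0.27×4.73 + 0.157×4.94 + 0.079×3.24) / (1 + 0.27×2.26 + 0.157×6.9 + 0.079×12.8) = 2.309/3.705 = 0.6232 kJ/s.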